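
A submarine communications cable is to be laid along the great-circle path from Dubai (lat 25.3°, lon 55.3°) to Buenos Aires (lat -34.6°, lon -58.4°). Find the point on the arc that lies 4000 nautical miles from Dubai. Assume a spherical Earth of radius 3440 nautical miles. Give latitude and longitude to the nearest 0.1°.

≈ lat -11.4°, lon -1.8°

Convert each endpoint to a unit vector on the sphere (x = cos φ cos λ, y = cos φ sin λ, z = sin φ).
The central angle between the endpoints is δ = arccos(p₁·p₂) ≈ 2.143 rad (122.8°). The total great-circle distance is δ·R ≈ 2.143 × 3440 ≈ 7373 nmi, so the target fraction is f = 4000/7373 ≈ 0.543.
Interpolate at f ≈ 0.543 with slerp weights a = sin((1−f)δ)/sin δ ≈ 0.988, b = sin(fδ)/sin δ ≈ 1.092.
p = a·p₁ + b·p₂ ≈ (0.980, -0.031, -0.198); φ = arcsin(p_z) ≈ -11.40°, λ = atan2(p_y, p_x) ≈ -1.81°.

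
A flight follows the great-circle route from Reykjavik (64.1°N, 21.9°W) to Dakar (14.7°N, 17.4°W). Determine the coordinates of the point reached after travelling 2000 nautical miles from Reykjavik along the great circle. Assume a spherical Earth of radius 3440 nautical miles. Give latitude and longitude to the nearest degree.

The haversine formula gives a central angle δ ≈ 0.864 rad (49.5°) between the endpoints. The total great-circle distance is δ·R ≈ 0.864 × 3440 ≈ 2972 nmi, so the target fraction is f = 2000/2972 ≈ 0.673.
Interpolate at f ≈ 0.673 with slerp weights a = sin((1−f)δ)/sin δ ≈ 0.367, b = sin(fδ)/sin δ ≈ 0.722.
p = a·p₁ + b·p₂ ≈ (0.815, -0.269, 0.513); φ = arcsin(p_z) ≈ 30.87°, λ = atan2(p_y, p_x) ≈ -18.24°.

≈ 31°N, 18°W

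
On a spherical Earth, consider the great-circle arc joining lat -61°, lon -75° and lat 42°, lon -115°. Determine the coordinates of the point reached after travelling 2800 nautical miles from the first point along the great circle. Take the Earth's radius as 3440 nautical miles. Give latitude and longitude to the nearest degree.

Write both endpoints as unit vectors p₁, p₂ with components (cos φ cos λ, cos φ sin λ, sin φ).
The central angle between the endpoints is δ = arccos(p₁·p₂) ≈ 1.885 rad (108.0°). The total great-circle distance is δ·R ≈ 1.885 × 3440 ≈ 6485 nmi, so the target fraction is f = 2800/6485 ≈ 0.432.
Interpolate at f ≈ 0.432 with slerp weights a = sin((1−f)δ)/sin δ ≈ 0.923, b = sin(fδ)/sin δ ≈ 0.764.
p = a·p₁ + b·p₂ ≈ (-0.124, -0.947, -0.296); φ = arcsin(p_z) ≈ -17.20°, λ = atan2(p_y, p_x) ≈ -97.48°.

≈ lat -17°, lon -97°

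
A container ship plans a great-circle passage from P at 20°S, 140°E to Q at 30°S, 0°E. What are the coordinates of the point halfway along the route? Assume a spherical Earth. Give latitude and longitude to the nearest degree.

≈ 54°S, 76°E

Write both endpoints as unit vectors p₁, p₂ with components (cos φ cos λ, cos φ sin λ, sin φ).
The central angle between the endpoints is δ = arccos(p₁·p₂) ≈ 2.040 rad (116.9°).
Interpolate at f = 1/2 with slerp weights a = sin((1−f)δ)/sin δ ≈ 0.956, b = sin(fδ)/sin δ ≈ 0.956.
p = a·p₁ + b·p₂ ≈ (0.140, 0.577, -0.805); φ = arcsin(p_z) ≈ -53.57°, λ = atan2(p_y, p_x) ≈ 76.40°.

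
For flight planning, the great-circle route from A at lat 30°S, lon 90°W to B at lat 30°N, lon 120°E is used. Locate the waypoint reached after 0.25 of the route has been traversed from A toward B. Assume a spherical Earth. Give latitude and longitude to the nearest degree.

Write both endpoints as unit vectors p₁, p₂ with components (cos φ cos λ, cos φ sin λ, sin φ).
The central angle between the endpoints is δ = arccos(p₁·p₂) ≈ 2.689 rad (154.1°).
Interpolate at f = 0.25 with slerp weights a = sin((1−f)δ)/sin δ ≈ 2.065, b = sin(fδ)/sin δ ≈ 1.426.
p = a·p₁ + b·p₂ ≈ (-0.617, -0.719, -0.320); φ = arcsin(p_z) ≈ -18.64°, λ = atan2(p_y, p_x) ≈ -130.65°.

≈ lat 19°S, lon 131°W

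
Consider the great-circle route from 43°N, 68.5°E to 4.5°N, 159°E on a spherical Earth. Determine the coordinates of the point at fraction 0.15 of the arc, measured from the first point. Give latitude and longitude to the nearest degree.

Write both endpoints as unit vectors p₁, p₂ with components (cos φ cos λ, cos φ sin λ, sin φ).
The central angle between the endpoints is δ = arccos(p₁·p₂) ≈ 1.524 rad (87.3°).
Interpolate at f = 0.15 with slerp weights a = sin((1−f)δ)/sin δ ≈ 0.963, b = sin(fδ)/sin δ ≈ 0.227.
p = a·p₁ + b·p₂ ≈ (0.047, 0.737, 0.675); φ = arcsin(p_z) ≈ 42.44°, λ = atan2(p_y, p_x) ≈ 86.34°.

≈ 42°N, 86°E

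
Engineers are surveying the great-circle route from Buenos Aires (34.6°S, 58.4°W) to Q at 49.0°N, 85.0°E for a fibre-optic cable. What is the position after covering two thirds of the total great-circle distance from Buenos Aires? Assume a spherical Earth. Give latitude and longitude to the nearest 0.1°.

≈ 37.7°N, 15.7°E

Convert each endpoint to a unit vector on the sphere (x = cos φ cos λ, y = cos φ sin λ, z = sin φ).
The central angle between the endpoints is δ = arccos(p₁·p₂) ≈ 2.610 rad (149.6°).
Interpolate at f = 2/3 with slerp weights a = sin((1−f)δ)/sin δ ≈ 1.508, b = sin(fδ)/sin δ ≈ 1.945.
p = a·p₁ + b·p₂ ≈ (0.762, 0.214, 0.612); φ = arcsin(p_z) ≈ 37.70°, λ = atan2(p_y, p_x) ≈ 15.67°.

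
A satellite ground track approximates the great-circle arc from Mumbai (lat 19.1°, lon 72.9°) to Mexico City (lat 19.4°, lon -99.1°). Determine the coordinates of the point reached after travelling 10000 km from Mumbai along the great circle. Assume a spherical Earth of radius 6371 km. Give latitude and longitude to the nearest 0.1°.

≈ lat 67.6°, lon -74.1°

The haversine formula gives a central angle δ ≈ 2.456 rad (140.7°) between the endpoints. The total great-circle distance is δ·R ≈ 2.456 × 6371 ≈ 15646 km, so the target fraction is f = 10000/15646 ≈ 0.639.
Interpolate at f ≈ 0.639 with slerp weights a = sin((1−f)δ)/sin δ ≈ 1.223, b = sin(fδ)/sin δ ≈ 1.579.
p = a·p₁ + b·p₂ ≈ (0.104, -0.366, 0.925); φ = arcsin(p_z) ≈ 67.64°, λ = atan2(p_y, p_x) ≈ -74.08°.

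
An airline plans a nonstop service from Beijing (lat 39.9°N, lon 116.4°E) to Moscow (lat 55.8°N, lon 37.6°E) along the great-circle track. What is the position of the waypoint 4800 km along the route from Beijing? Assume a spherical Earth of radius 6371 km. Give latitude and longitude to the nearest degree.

Write both endpoints as unit vectors p₁, p₂ with components (cos φ cos λ, cos φ sin λ, sin φ).
The central angle between the endpoints is δ = arccos(p₁·p₂) ≈ 0.909 rad (52.1°). The total great-circle distance is δ·R ≈ 0.909 × 6371 ≈ 5793 km, so the target fraction is f = 4800/5793 ≈ 0.829.
Interpolate at f ≈ 0.829 with slerp weights a = sin((1−f)δ)/sin δ ≈ 0.197, b = sin(fδ)/sin δ ≈ 0.867.
p = a·p₁ + b·p₂ ≈ (0.319, 0.433, 0.843); φ = arcsin(p_z) ≈ 57.49°, λ = atan2(p_y, p_x) ≈ 53.59°.

≈ lat 57°N, lon 54°E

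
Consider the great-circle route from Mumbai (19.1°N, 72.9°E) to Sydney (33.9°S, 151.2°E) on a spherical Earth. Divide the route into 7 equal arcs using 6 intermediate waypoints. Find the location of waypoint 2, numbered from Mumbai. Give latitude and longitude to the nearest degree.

≈ 3°N, 94°E

From cos δ = sin φ₁ sin φ₂ + cos φ₁ cos φ₂ cos Δλ, the central angle is δ ≈ 1.594 rad (91.3°).
Interpolate at f = 2/7 with slerp weights a = sin((1−f)δ)/sin δ ≈ 0.908, b = sin(fδ)/sin δ ≈ 0.440.
p = a·p₁ + b·p₂ ≈ (-0.068, 0.996, 0.052); φ = arcsin(p_z) ≈ 2.97°, λ = atan2(p_y, p_x) ≈ 93.89°.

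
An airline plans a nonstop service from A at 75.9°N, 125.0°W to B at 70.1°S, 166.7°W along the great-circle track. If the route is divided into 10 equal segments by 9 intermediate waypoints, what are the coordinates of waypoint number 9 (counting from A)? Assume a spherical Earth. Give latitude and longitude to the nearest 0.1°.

Write both endpoints as unit vectors p₁, p₂ with components (cos φ cos λ, cos φ sin λ, sin φ).
The central angle between the endpoints is δ = arccos(p₁·p₂) ≈ 2.587 rad (148.2°).
Interpolate at f = 9/10 with slerp weights a = sin((1−f)δ)/sin δ ≈ 0.486, b = sin(fδ)/sin δ ≈ 1.380.
p = a·p₁ + b·p₂ ≈ (-0.525, -0.205, -0.826); φ = arcsin(p_z) ≈ -55.71°, λ = atan2(p_y, p_x) ≈ -158.67°.

≈ 55.7°S, 158.7°W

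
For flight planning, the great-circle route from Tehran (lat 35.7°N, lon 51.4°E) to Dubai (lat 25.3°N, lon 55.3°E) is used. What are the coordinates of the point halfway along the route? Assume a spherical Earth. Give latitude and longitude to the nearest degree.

≈ lat 31°N, lon 53°E

Convert each endpoint to a unit vector on the sphere (x = cos φ cos λ, y = cos φ sin λ, z = sin φ).
The central angle between the endpoints is δ = arccos(p₁·p₂) ≈ 0.191 rad (10.9°).
Interpolate at f = 1/2 with slerp weights a = sin((1−f)δ)/sin δ ≈ 0.502, b = sin(fδ)/sin δ ≈ 0.502.
p = a·p₁ + b·p₂ ≈ (0.513, 0.692, 0.508); φ = arcsin(p_z) ≈ 30.51°, λ = atan2(p_y, p_x) ≈ 53.45°.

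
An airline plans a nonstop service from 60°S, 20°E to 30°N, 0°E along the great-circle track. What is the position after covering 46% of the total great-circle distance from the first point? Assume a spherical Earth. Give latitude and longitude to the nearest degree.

≈ 19°S, 8°E

The haversine formula gives a central angle δ ≈ 1.597 rad (91.5°) between the endpoints.
Interpolate at f = 0.46 with slerp weights a = sin((1−f)δ)/sin δ ≈ 0.760, b = sin(fδ)/sin δ ≈ 0.671.
p = a·p₁ + b·p₂ ≈ (0.938, 0.130, -0.323); φ = arcsin(p_z) ≈ -18.82°, λ = atan2(p_y, p_x) ≈ 7.89°.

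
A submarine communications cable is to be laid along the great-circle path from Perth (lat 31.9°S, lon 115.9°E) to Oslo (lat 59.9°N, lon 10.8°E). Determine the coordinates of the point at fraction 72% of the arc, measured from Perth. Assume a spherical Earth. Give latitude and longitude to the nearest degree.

From cos δ = sin φ₁ sin φ₂ + cos φ₁ cos φ₂ cos Δλ, the central angle is δ ≈ 2.175 rad (124.6°).
Interpolate at f = 0.72 with slerp weights a = sin((1−f)δ)/sin δ ≈ 0.695, b = sin(fδ)/sin δ ≈ 1.215.
p = a·p₁ + b·p₂ ≈ (0.341, 0.645, 0.684); φ = arcsin(p_z) ≈ 43.15°, λ = atan2(p_y, p_x) ≈ 62.15°.

≈ lat 43°N, lon 62°E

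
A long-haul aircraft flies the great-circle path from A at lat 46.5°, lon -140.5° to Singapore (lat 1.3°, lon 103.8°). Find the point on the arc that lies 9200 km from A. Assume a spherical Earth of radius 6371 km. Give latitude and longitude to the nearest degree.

Convert each endpoint to a unit vector on the sphere (x = cos φ cos λ, y = cos φ sin λ, z = sin φ).
The central angle between the endpoints is δ = arccos(p₁·p₂) ≈ 1.857 rad (106.4°). The total great-circle distance is δ·R ≈ 1.857 × 6371 ≈ 11829 km, so the target fraction is f = 9200/11829 ≈ 0.778.
Interpolate at f ≈ 0.778 with slerp weights a = sin((1−f)δ)/sin δ ≈ 0.418, b = sin(fδ)/sin δ ≈ 1.034.
p = a·p₁ + b·p₂ ≈ (-0.469, 0.821, 0.327); φ = arcsin(p_z) ≈ 19.06°, λ = atan2(p_y, p_x) ≈ 119.72°.

≈ lat 19°, lon 120°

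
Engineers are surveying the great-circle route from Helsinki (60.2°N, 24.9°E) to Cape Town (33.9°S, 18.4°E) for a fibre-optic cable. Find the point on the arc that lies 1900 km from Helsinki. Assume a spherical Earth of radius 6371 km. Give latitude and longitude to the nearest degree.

Write both endpoints as unit vectors p₁, p₂ with components (cos φ cos λ, cos φ sin λ, sin φ).
The central angle between the endpoints is δ = arccos(p₁·p₂) ≈ 1.645 rad (94.3°). The total great-circle distance is δ·R ≈ 1.645 × 6371 ≈ 10480 km, so the target fraction is f = 1900/10480 ≈ 0.181.
Interpolate at f ≈ 0.181 with slerp weights a = sin((1−f)δ)/sin δ ≈ 0.978, b = sin(fδ)/sin δ ≈ 0.295.
p = a·p₁ + b·p₂ ≈ (0.673, 0.282, 0.684); φ = arcsin(p_z) ≈ 43.16°, λ = atan2(p_y, p_x) ≈ 22.72°.

≈ 43°N, 23°E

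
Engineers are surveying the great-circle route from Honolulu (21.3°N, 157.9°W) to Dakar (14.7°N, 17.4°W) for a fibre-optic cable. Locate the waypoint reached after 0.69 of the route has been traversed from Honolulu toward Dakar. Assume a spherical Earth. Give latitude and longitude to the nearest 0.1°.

The haversine formula gives a central angle δ ≈ 2.218 rad (127.1°) between the endpoints.
Interpolate at f = 0.69 with slerp weights a = sin((1−f)δ)/sin δ ≈ 0.796, b = sin(fδ)/sin δ ≈ 1.253.
p = a·p₁ + b·p₂ ≈ (0.469, -0.641, 0.607); φ = arcsin(p_z) ≈ 37.37°, λ = atan2(p_y, p_x) ≈ -53.80°.

≈ (37.4°N, 53.8°W)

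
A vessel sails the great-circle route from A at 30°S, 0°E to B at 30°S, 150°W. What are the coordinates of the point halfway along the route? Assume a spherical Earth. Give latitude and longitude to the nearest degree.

Write both endpoints as unit vectors p₁, p₂ with components (cos φ cos λ, cos φ sin λ, sin φ).
The central angle between the endpoints is δ = arccos(p₁·p₂) ≈ 1.982 rad (113.5°).
Interpolate at f = 1/2 with slerp weights a = sin((1−f)δ)/sin δ ≈ 0.913, b = sin(fδ)/sin δ ≈ 0.913.
p = a·p₁ + b·p₂ ≈ (0.106, -0.395, -0.913); φ = arcsin(p_z) ≈ -65.85°, λ = atan2(p_y, p_x) ≈ -75.00°.

≈ 66°S, 75°W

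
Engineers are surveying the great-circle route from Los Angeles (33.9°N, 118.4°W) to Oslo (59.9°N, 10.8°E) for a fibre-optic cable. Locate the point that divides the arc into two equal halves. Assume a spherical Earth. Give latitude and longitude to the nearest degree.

≈ 66°N, 81°W

Convert each endpoint to a unit vector on the sphere (x = cos φ cos λ, y = cos φ sin λ, z = sin φ).
The central angle between the endpoints is δ = arccos(p₁·p₂) ≈ 1.350 rad (77.3°).
Interpolate at f = 1/2 with slerp weights a = sin((1−f)δ)/sin δ ≈ 0.640, b = sin(fδ)/sin δ ≈ 0.640.
p = a·p₁ + b·p₂ ≈ (0.063, -0.407, 0.911); φ = arcsin(p_z) ≈ 65.66°, λ = atan2(p_y, p_x) ≈ -81.26°.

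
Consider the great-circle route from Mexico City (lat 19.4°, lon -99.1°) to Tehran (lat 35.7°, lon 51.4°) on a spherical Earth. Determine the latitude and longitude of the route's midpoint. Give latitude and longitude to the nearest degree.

Convert each endpoint to a unit vector on the sphere (x = cos φ cos λ, y = cos φ sin λ, z = sin φ).
The central angle between the endpoints is δ = arccos(p₁·p₂) ≈ 2.063 rad (118.2°).
Interpolate at f = 1/2 with slerp weights a = sin((1−f)δ)/sin δ ≈ 0.974, b = sin(fδ)/sin δ ≈ 0.974.
p = a·p₁ + b·p₂ ≈ (0.348, -0.289, 0.892); φ = arcsin(p_z) ≈ 63.10°, λ = atan2(p_y, p_x) ≈ -39.69°.

≈ lat 63°, lon -40°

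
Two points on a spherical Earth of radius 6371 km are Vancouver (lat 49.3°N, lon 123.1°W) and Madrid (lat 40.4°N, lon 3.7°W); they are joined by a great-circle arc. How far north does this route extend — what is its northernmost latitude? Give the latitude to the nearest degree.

The great circle lies in the plane with unit normal n̂ = (p₁ × p₂)/|p₁ × p₂|.
Here n̂_z ≈ +0.447; the vertex latitude is φ_max = arccos|n̂_z| ≈ 63.5°.

≈ 63°N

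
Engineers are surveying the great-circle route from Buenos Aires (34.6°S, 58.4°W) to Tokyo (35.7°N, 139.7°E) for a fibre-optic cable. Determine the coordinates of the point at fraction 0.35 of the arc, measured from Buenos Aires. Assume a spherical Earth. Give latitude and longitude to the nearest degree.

≈ (11°S, 117°W)

From cos δ = sin φ₁ sin φ₂ + cos φ₁ cos φ₂ cos Δλ, the central angle is δ ≈ 2.883 rad (165.2°).
Interpolate at f = 0.35 with slerp weights a = sin((1−f)δ)/sin δ ≈ 3.732, b = sin(fδ)/sin δ ≈ 3.309.
p = a·p₁ + b·p₂ ≈ (-0.440, -0.878, -0.188); φ = arcsin(p_z) ≈ -10.84°, λ = atan2(p_y, p_x) ≈ -116.61°.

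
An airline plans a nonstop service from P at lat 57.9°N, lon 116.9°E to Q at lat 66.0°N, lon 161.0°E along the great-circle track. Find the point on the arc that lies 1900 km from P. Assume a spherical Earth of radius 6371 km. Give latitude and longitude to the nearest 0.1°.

Convert each endpoint to a unit vector on the sphere (x = cos φ cos λ, y = cos φ sin λ, z = sin φ).
The central angle between the endpoints is δ = arccos(p₁·p₂) ≈ 0.379 rad (21.7°). The total great-circle distance is δ·R ≈ 0.379 × 6371 ≈ 2413 km, so the target fraction is f = 1900/2413 ≈ 0.787.
Interpolate at f ≈ 0.787 with slerp weights a = sin((1−f)δ)/sin δ ≈ 0.218, b = sin(fδ)/sin δ ≈ 0.794.
p = a·p₁ + b·p₂ ≈ (-0.358, 0.208, 0.910); φ = arcsin(p_z) ≈ 65.54°, λ = atan2(p_y, p_x) ≈ 149.79°.

≈ lat 65.5°N, lon 149.8°E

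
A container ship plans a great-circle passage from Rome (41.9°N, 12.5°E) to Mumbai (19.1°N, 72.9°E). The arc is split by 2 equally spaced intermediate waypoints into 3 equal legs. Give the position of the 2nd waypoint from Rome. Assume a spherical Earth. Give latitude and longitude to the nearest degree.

≈ (30°N, 56°E)

Convert each endpoint to a unit vector on the sphere (x = cos φ cos λ, y = cos φ sin λ, z = sin φ).
The central angle between the endpoints is δ = arccos(p₁·p₂) ≈ 0.969 rad (55.5°).
Interpolate at f = 2/3 with slerp weights a = sin((1−f)δ)/sin δ ≈ 0.385, b = sin(fδ)/sin δ ≈ 0.730.
p = a·p₁ + b·p₂ ≈ (0.483, 0.722, 0.496); φ = arcsin(p_z) ≈ 29.75°, λ = atan2(p_y, p_x) ≈ 56.22°.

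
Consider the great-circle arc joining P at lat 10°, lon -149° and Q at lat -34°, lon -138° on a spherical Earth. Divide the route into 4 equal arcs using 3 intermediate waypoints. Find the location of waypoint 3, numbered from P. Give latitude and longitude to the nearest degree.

Write both endpoints as unit vectors p₁, p₂ with components (cos φ cos λ, cos φ sin λ, sin φ).
The central angle between the endpoints is δ = arccos(p₁·p₂) ≈ 0.789 rad (45.2°).
Interpolate at f = 3/4 with slerp weights a = sin((1−f)δ)/sin δ ≈ 0.276, b = sin(fδ)/sin δ ≈ 0.786.
p = a·p₁ + b·p₂ ≈ (-0.717, -0.576, -0.392); φ = arcsin(p_z) ≈ -23.05°, λ = atan2(p_y, p_x) ≈ -141.23°.

≈ lat -23°, lon -141°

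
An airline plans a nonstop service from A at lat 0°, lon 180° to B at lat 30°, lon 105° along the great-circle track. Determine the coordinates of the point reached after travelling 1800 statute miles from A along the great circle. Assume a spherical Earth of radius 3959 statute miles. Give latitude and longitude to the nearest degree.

The haversine formula gives a central angle δ ≈ 1.345 rad (77.0°) between the endpoints. The total great-circle distance is δ·R ≈ 1.345 × 3959 ≈ 5324 mi, so the target fraction is f = 1800/5324 ≈ 0.338.
Interpolate at f ≈ 0.338 with slerp weights a = sin((1−f)δ)/sin δ ≈ 0.797, b = sin(fδ)/sin δ ≈ 0.451.
p = a·p₁ + b·p₂ ≈ (-0.898, 0.377, 0.225); φ = arcsin(p_z) ≈ 13.02°, λ = atan2(p_y, p_x) ≈ 157.24°.

≈ lat 13°, lon 157°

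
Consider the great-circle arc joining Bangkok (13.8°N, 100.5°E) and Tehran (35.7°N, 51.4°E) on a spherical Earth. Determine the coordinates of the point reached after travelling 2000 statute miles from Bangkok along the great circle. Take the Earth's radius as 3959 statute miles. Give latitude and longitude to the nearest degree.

≈ (29°N, 74°E)

The haversine formula gives a central angle δ ≈ 0.856 rad (49.0°) between the endpoints. The total great-circle distance is δ·R ≈ 0.856 × 3959 ≈ 3388 mi, so the target fraction is f = 2000/3388 ≈ 0.590.
Interpolate at f ≈ 0.590 with slerp weights a = sin((1−f)δ)/sin δ ≈ 0.455, b = sin(fδ)/sin δ ≈ 0.641.
p = a·p₁ + b·p₂ ≈ (0.244, 0.841, 0.483); φ = arcsin(p_z) ≈ 28.85°, λ = atan2(p_y, p_x) ≈ 73.81°.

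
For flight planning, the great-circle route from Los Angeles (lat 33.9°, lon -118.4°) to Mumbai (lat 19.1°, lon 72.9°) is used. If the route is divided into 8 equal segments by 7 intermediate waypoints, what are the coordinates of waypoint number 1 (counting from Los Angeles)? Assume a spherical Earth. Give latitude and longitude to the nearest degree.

Write both endpoints as unit vectors p₁, p₂ with components (cos φ cos λ, cos φ sin λ, sin φ).
The central angle between the endpoints is δ = arccos(p₁·p₂) ≈ 2.198 rad (125.9°).
Interpolate at f = 1/8 with slerp weights a = sin((1−f)δ)/sin δ ≈ 1.159, b = sin(fδ)/sin δ ≈ 0.335.
p = a·p₁ + b·p₂ ≈ (-0.364, -0.544, 0.756); φ = arcsin(p_z) ≈ 49.11°, λ = atan2(p_y, p_x) ≈ -123.84°.

≈ lat 49°, lon -124°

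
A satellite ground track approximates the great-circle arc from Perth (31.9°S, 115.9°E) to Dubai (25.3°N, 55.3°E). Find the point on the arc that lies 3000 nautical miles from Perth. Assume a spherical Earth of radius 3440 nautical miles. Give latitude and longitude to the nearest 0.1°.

≈ 3.0°N, 78.2°E

The haversine formula gives a central angle δ ≈ 1.419 rad (81.3°) between the endpoints. The total great-circle distance is δ·R ≈ 1.419 × 3440 ≈ 4882 nmi, so the target fraction is f = 3000/4882 ≈ 0.614.
Interpolate at f ≈ 0.614 with slerp weights a = sin((1−f)δ)/sin δ ≈ 0.526, b = sin(fδ)/sin δ ≈ 0.775.
p = a·p₁ + b·p₂ ≈ (0.203, 0.978, 0.053); φ = arcsin(p_z) ≈ 3.03°, λ = atan2(p_y, p_x) ≈ 78.24°.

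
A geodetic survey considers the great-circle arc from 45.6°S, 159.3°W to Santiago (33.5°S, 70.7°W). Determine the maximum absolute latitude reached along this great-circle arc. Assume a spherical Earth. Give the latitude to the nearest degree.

The great circle lies in the plane with unit normal n̂ = (p₁ × p₂)/|p₁ × p₂|.
Here n̂_z ≈ +0.639; the vertex latitude is φ_max = arccos|n̂_z| ≈ 50.3°.
Check via Clairaut: cos φ_max = |cos φ₁| · sin C = cos(45.6°)·sin(114.0°) ≈ 0.639, again giving ≈ 50.3°.

≈ 50°S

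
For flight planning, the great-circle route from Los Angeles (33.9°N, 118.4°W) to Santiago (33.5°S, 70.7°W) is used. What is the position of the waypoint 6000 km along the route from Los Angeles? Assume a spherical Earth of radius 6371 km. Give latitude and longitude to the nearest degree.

≈ 11°S, 87°W

Write both endpoints as unit vectors p₁, p₂ with components (cos φ cos λ, cos φ sin λ, sin φ).
The central angle between the endpoints is δ = arccos(p₁·p₂) ≈ 1.412 rad (80.9°). The total great-circle distance is δ·R ≈ 1.412 × 6371 ≈ 8997 km, so the target fraction is f = 6000/8997 ≈ 0.667.
Interpolate at f ≈ 0.667 with slerp weights a = sin((1−f)δ)/sin δ ≈ 0.459, b = sin(fδ)/sin δ ≈ 0.819.
p = a·p₁ + b·p₂ ≈ (0.044, -0.980, -0.196); φ = arcsin(p_z) ≈ -11.30°, λ = atan2(p_y, p_x) ≈ -87.40°.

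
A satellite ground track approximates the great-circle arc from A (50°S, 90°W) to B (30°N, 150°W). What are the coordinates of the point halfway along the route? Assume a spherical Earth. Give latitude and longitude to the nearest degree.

Convert each endpoint to a unit vector on the sphere (x = cos φ cos λ, y = cos φ sin λ, z = sin φ).
The central angle between the endpoints is δ = arccos(p₁·p₂) ≈ 1.676 rad (96.0°).
Interpolate at f = 1/2 with slerp weights a = sin((1−f)δ)/sin δ ≈ 0.747, b = sin(fδ)/sin δ ≈ 0.747.
p = a·p₁ + b·p₂ ≈ (-0.560, -0.804, -0.199); φ = arcsin(p_z) ≈ -11.47°, λ = atan2(p_y, p_x) ≈ -124.88°.

≈ (11°S, 125°W)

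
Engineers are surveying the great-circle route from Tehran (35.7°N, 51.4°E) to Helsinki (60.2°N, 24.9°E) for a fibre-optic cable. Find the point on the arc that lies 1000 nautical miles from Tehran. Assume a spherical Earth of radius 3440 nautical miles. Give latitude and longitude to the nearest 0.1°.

≈ 50.1°N, 39.9°E

The haversine formula gives a central angle δ ≈ 0.521 rad (29.8°) between the endpoints. The total great-circle distance is δ·R ≈ 0.521 × 3440 ≈ 1791 nmi, so the target fraction is f = 1000/1791 ≈ 0.558.
Interpolate at f ≈ 0.558 with slerp weights a = sin((1−f)δ)/sin δ ≈ 0.458, b = sin(fδ)/sin δ ≈ 0.576.
p = a·p₁ + b·p₂ ≈ (0.492, 0.411, 0.767); φ = arcsin(p_z) ≈ 50.12°, λ = atan2(p_y, p_x) ≈ 39.90°.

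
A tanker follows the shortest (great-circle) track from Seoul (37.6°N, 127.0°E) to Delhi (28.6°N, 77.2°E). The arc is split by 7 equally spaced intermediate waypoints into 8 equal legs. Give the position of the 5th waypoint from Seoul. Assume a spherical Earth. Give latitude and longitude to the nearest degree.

≈ (34°N, 95°E)

Convert each endpoint to a unit vector on the sphere (x = cos φ cos λ, y = cos φ sin λ, z = sin φ).
The central angle between the endpoints is δ = arccos(p₁·p₂) ≈ 0.736 rad (42.2°).
Interpolate at f = 5/8 with slerp weights a = sin((1−f)δ)/sin δ ≈ 0.406, b = sin(fδ)/sin δ ≈ 0.661.
p = a·p₁ + b·p₂ ≈ (-0.065, 0.823, 0.564); φ = arcsin(p_z) ≈ 34.35°, λ = atan2(p_y, p_x) ≈ 94.51°.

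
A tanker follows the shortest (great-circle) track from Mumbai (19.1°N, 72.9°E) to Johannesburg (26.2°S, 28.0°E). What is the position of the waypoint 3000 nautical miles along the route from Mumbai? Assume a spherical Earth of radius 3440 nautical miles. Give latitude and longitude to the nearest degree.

≈ 17°S, 38°E

Write both endpoints as unit vectors p₁, p₂ with components (cos φ cos λ, cos φ sin λ, sin φ).
The central angle between the endpoints is δ = arccos(p₁·p₂) ≈ 1.097 rad (62.9°). The total great-circle distance is δ·R ≈ 1.097 × 3440 ≈ 3774 nmi, so the target fraction is f = 3000/3774 ≈ 0.795.
Interpolate at f ≈ 0.795 with slerp weights a = sin((1−f)δ)/sin δ ≈ 0.251, b = sin(fδ)/sin δ ≈ 0.860.
p = a·p₁ + b·p₂ ≈ (0.751, 0.589, -0.298); φ = arcsin(p_z) ≈ -17.33°, λ = atan2(p_y, p_x) ≈ 38.09°.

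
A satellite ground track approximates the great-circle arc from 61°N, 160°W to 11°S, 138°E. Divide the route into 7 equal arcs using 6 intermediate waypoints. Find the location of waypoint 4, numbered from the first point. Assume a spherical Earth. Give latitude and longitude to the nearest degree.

≈ 23°N, 154°E

Convert each endpoint to a unit vector on the sphere (x = cos φ cos λ, y = cos φ sin λ, z = sin φ).
The central angle between the endpoints is δ = arccos(p₁·p₂) ≈ 1.514 rad (86.8°).
Interpolate at f = 4/7 with slerp weights a = sin((1−f)δ)/sin δ ≈ 0.605, b = sin(fδ)/sin δ ≈ 0.762.
p = a·p₁ + b·p₂ ≈ (-0.832, 0.400, 0.384); φ = arcsin(p_z) ≈ 22.58°, λ = atan2(p_y, p_x) ≈ 154.30°.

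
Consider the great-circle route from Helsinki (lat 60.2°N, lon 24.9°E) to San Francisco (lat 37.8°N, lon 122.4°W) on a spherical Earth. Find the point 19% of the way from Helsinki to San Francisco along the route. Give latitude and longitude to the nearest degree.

The haversine formula gives a central angle δ ≈ 1.368 rad (78.4°) between the endpoints.
Interpolate at f = 0.19 with slerp weights a = sin((1−f)δ)/sin δ ≈ 0.914, b = sin(fδ)/sin δ ≈ 0.262.
p = a·p₁ + b·p₂ ≈ (0.301, 0.016, 0.954); φ = arcsin(p_z) ≈ 72.47°, λ = atan2(p_y, p_x) ≈ 3.07°.

≈ lat 72°N, lon 3°E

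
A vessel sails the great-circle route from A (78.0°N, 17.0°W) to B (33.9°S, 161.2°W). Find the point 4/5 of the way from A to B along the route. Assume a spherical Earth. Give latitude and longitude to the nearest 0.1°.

≈ (7.5°S, 156.9°W)

From cos δ = sin φ₁ sin φ₂ + cos φ₁ cos φ₂ cos Δλ, the central angle is δ ≈ 2.326 rad (133.3°).
Interpolate at f = 4/5 with slerp weights a = sin((1−f)δ)/sin δ ≈ 0.616, b = sin(fδ)/sin δ ≈ 1.316.
p = a·p₁ + b·p₂ ≈ (-0.912, -0.390, -0.131); φ = arcsin(p_z) ≈ -7.55°, λ = atan2(p_y, p_x) ≈ -156.86°.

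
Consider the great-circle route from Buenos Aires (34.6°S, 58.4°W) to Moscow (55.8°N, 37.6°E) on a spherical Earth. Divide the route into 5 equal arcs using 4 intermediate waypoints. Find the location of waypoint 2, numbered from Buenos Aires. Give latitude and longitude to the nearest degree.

≈ 5°N, 29°W

Convert each endpoint to a unit vector on the sphere (x = cos φ cos λ, y = cos φ sin λ, z = sin φ).
The central angle between the endpoints is δ = arccos(p₁·p₂) ≈ 2.115 rad (121.2°).
Interpolate at f = 2/5 with slerp weights a = sin((1−f)δ)/sin δ ≈ 1.116, b = sin(fδ)/sin δ ≈ 0.875.
p = a·p₁ + b·p₂ ≈ (0.871, -0.482, 0.090); φ = arcsin(p_z) ≈ 5.17°, λ = atan2(p_y, p_x) ≈ -28.97°.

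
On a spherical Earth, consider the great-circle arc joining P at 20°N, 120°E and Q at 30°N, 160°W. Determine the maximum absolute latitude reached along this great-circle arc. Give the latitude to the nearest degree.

The great circle lies in the plane with unit normal n̂ = (p₁ × p₂)/|p₁ × p₂|.
Here n̂_z ≈ +0.844; the vertex latitude is φ_max = arccos|n̂_z| ≈ 32.5°.
Check via Clairaut: cos φ_max = |cos φ₁| · sin C = cos(20.0°)·sin(63.9°) ≈ 0.844, again giving ≈ 32.5°.

≈ 32°N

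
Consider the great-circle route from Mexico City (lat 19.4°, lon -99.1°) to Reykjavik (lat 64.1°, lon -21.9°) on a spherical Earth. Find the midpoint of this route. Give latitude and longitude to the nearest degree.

Write both endpoints as unit vectors p₁, p₂ with components (cos φ cos λ, cos φ sin λ, sin φ).
The central angle between the endpoints is δ = arccos(p₁·p₂) ≈ 1.170 rad (67.0°).
Interpolate at f = 1/2 with slerp weights a = sin((1−f)δ)/sin δ ≈ 0.600, b = sin(fδ)/sin δ ≈ 0.600.
p = a·p₁ + b·p₂ ≈ (0.154, -0.656, 0.739); φ = arcsin(p_z) ≈ 47.62°, λ = atan2(p_y, p_x) ≈ -76.83°.

≈ lat 48°, lon -77°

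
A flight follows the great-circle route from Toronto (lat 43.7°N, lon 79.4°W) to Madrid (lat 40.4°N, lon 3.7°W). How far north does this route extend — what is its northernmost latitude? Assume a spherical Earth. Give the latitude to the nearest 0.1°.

The great circle lies in the plane with unit normal n̂ = (p₁ × p₂)/|p₁ × p₂|.
Here n̂_z ≈ +0.657; the vertex latitude is φ_max = arccos|n̂_z| ≈ 48.9°.

≈ 48.9°N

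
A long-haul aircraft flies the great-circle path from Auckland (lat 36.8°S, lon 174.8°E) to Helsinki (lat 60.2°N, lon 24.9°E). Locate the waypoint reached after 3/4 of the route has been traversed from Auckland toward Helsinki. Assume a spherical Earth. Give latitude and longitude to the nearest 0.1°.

≈ lat 60.6°N, lon 105.9°E

The haversine formula gives a central angle δ ≈ 2.614 rad (149.8°) between the endpoints.
Interpolate at f = 3/4 with slerp weights a = sin((1−f)δ)/sin δ ≈ 1.208, b = sin(fδ)/sin δ ≈ 1.838.
p = a·p₁ + b·p₂ ≈ (-0.135, 0.472, 0.871); φ = arcsin(p_z) ≈ 60.59°, λ = atan2(p_y, p_x) ≈ 105.94°.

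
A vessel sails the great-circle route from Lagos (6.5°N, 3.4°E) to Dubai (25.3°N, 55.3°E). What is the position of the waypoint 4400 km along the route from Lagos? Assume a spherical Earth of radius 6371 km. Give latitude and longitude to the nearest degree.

≈ (22°N, 41°E)

Convert each endpoint to a unit vector on the sphere (x = cos φ cos λ, y = cos φ sin λ, z = sin φ).
The central angle between the endpoints is δ = arccos(p₁·p₂) ≈ 0.924 rad (52.9°). The total great-circle distance is δ·R ≈ 0.924 × 6371 ≈ 5887 km, so the target fraction is f = 4400/5887 ≈ 0.747.
Interpolate at f ≈ 0.747 with slerp weights a = sin((1−f)δ)/sin δ ≈ 0.290, b = sin(fδ)/sin δ ≈ 0.798.
p = a·p₁ + b·p₂ ≈ (0.698, 0.610, 0.374); φ = arcsin(p_z) ≈ 21.96°, λ = atan2(p_y, p_x) ≈ 41.16°.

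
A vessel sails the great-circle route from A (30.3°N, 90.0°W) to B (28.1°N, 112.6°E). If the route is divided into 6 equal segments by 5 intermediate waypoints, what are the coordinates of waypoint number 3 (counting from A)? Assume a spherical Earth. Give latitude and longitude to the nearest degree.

≈ (71°N, 172°W)

From cos δ = sin φ₁ sin φ₂ + cos φ₁ cos φ₂ cos Δλ, the central angle is δ ≈ 2.055 rad (117.7°).
Interpolate at f = 3/6 with slerp weights a = sin((1−f)δ)/sin δ ≈ 0.967, b = sin(fδ)/sin δ ≈ 0.967.
p = a·p₁ + b·p₂ ≈ (-0.328, -0.047, 0.944); φ = arcsin(p_z) ≈ 70.65°, λ = atan2(p_y, p_x) ≈ -171.77°.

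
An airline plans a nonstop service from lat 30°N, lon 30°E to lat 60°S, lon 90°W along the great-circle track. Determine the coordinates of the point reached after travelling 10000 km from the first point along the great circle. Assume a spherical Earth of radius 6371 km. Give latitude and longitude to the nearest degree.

Write both endpoints as unit vectors p₁, p₂ with components (cos φ cos λ, cos φ sin λ, sin φ).
The central angle between the endpoints is δ = arccos(p₁·p₂) ≈ 2.278 rad (130.5°). The total great-circle distance is δ·R ≈ 2.278 × 6371 ≈ 14512 km, so the target fraction is f = 10000/14512 ≈ 0.689.
Interpolate at f ≈ 0.689 with slerp weights a = sin((1−f)δ)/sin δ ≈ 0.855, b = sin(fδ)/sin δ ≈ 1.315.
p = a·p₁ + b·p₂ ≈ (0.642, -0.287, -0.711); φ = arcsin(p_z) ≈ -45.34°, λ = atan2(p_y, p_x) ≈ -24.11°.

≈ lat 45°S, lon 24°W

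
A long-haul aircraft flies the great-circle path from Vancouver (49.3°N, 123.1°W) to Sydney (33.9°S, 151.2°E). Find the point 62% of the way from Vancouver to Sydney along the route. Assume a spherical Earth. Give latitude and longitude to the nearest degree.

Convert each endpoint to a unit vector on the sphere (x = cos φ cos λ, y = cos φ sin λ, z = sin φ).
The central angle between the endpoints is δ = arccos(p₁·p₂) ≈ 1.963 rad (112.5°).
Interpolate at f = 0.62 with slerp weights a = sin((1−f)δ)/sin δ ≈ 0.734, b = sin(fδ)/sin δ ≈ 1.015.
p = a·p₁ + b·p₂ ≈ (-1.000, 0.005, -0.009); φ = arcsin(p_z) ≈ -0.54°, λ = atan2(p_y, p_x) ≈ 179.73°.

≈ 1°S, 180°E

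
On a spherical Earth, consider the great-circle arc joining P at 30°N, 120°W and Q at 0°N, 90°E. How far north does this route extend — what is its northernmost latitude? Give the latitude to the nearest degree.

≈ 49°N

The great circle lies in the plane with unit normal n̂ = (p₁ × p₂)/|p₁ × p₂|.
Here n̂_z ≈ -0.655; the vertex latitude is φ_max = arccos|n̂_z| ≈ 49.1°.
Check via Clairaut: cos φ_max = |cos φ₁| · sin C = cos(30.0°)·sin(49.1°) ≈ 0.655, again giving ≈ 49.1°.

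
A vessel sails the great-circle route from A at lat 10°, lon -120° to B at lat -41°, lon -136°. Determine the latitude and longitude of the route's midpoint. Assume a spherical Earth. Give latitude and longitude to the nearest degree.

Convert each endpoint to a unit vector on the sphere (x = cos φ cos λ, y = cos φ sin λ, z = sin φ).
The central angle between the endpoints is δ = arccos(p₁·p₂) ≈ 0.927 rad (53.1°).
Interpolate at f = 1/2 with slerp weights a = sin((1−f)δ)/sin δ ≈ 0.559, b = sin(fδ)/sin δ ≈ 0.559.
p = a·p₁ + b·p₂ ≈ (-0.579, -0.770, -0.270); φ = arcsin(p_z) ≈ -15.64°, λ = atan2(p_y, p_x) ≈ -126.93°.

≈ lat -16°, lon -127°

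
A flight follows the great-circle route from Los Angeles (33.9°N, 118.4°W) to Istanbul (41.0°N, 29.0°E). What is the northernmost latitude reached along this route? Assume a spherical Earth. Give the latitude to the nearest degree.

≈ 70°N

The great circle lies in the plane with unit normal n̂ = (p₁ × p₂)/|p₁ × p₂|.
Here n̂_z ≈ +0.342; the vertex latitude is φ_max = arccos|n̂_z| ≈ 70.0°.
Check via Clairaut: cos φ_max = |cos φ₁| · sin C = cos(33.9°)·sin(24.3°) ≈ 0.342, again giving ≈ 70.0°.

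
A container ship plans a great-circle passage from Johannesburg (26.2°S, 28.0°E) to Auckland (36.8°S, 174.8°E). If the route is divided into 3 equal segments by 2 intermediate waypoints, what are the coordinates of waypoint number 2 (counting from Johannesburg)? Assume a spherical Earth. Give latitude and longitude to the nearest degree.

≈ 63°S, 132°E

Convert each endpoint to a unit vector on the sphere (x = cos φ cos λ, y = cos φ sin λ, z = sin φ).
The central angle between the endpoints is δ = arccos(p₁·p₂) ≈ 1.914 rad (109.7°).
Interpolate at f = 2/3 with slerp weights a = sin((1−f)δ)/sin δ ≈ 0.633, b = sin(fδ)/sin δ ≈ 1.016.
p = a·p₁ + b·p₂ ≈ (-0.309, 0.340, -0.888); φ = arcsin(p_z) ≈ -62.63°, λ = atan2(p_y, p_x) ≈ 132.27°.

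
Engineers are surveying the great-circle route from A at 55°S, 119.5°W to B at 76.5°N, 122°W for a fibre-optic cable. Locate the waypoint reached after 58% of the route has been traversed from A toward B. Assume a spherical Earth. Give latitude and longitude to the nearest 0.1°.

≈ 21.3°N, 120.3°W

Write both endpoints as unit vectors p₁, p₂ with components (cos φ cos λ, cos φ sin λ, sin φ).
The central angle between the endpoints is δ = arccos(p₁·p₂) ≈ 2.295 rad (131.5°).
Interpolate at f = 0.58 with slerp weights a = sin((1−f)δ)/sin δ ≈ 1.097, b = sin(fδ)/sin δ ≈ 1.297.
p = a·p₁ + b·p₂ ≈ (-0.470, -0.804, 0.363); φ = arcsin(p_z) ≈ 21.27°, λ = atan2(p_y, p_x) ≈ -120.31°.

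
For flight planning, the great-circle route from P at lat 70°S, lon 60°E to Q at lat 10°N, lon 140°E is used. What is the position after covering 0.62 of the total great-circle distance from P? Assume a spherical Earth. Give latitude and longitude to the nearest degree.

Convert each endpoint to a unit vector on the sphere (x = cos φ cos λ, y = cos φ sin λ, z = sin φ).
The central angle between the endpoints is δ = arccos(p₁·p₂) ≈ 1.676 rad (96.0°).
Interpolate at f = 0.62 with slerp weights a = sin((1−f)δ)/sin δ ≈ 0.598, b = sin(fδ)/sin δ ≈ 0.867.
p = a·p₁ + b·p₂ ≈ (-0.552, 0.726, -0.411); φ = arcsin(p_z) ≈ -24.29°, λ = atan2(p_y, p_x) ≈ 127.24°.

≈ lat 24°S, lon 127°E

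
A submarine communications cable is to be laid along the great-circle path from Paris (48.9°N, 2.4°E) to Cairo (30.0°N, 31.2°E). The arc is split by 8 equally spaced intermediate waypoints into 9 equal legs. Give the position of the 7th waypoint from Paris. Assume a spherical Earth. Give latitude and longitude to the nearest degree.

≈ (35°N, 26°E)

The haversine formula gives a central angle δ ≈ 0.504 rad (28.9°) between the endpoints.
Interpolate at f = 7/9 with slerp weights a = sin((1−f)δ)/sin δ ≈ 0.231, b = sin(fδ)/sin δ ≈ 0.791.
p = a·p₁ + b·p₂ ≈ (0.738, 0.361, 0.570); φ = arcsin(p_z) ≈ 34.75°, λ = atan2(p_y, p_x) ≈ 26.08°.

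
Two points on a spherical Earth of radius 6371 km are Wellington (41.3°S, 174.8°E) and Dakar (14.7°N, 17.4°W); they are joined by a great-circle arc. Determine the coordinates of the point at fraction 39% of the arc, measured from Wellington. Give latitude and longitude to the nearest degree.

From cos δ = sin φ₁ sin φ₂ + cos φ₁ cos φ₂ cos Δλ, the central angle is δ ≈ 2.642 rad (151.4°).
Interpolate at f = 0.39 with slerp weights a = sin((1−f)δ)/sin δ ≈ 2.085, b = sin(fδ)/sin δ ≈ 1.790.
p = a·p₁ + b·p₂ ≈ (0.092, -0.376, -0.922); φ = arcsin(p_z) ≈ -67.25°, λ = atan2(p_y, p_x) ≈ -76.29°.

≈ 67°S, 76°W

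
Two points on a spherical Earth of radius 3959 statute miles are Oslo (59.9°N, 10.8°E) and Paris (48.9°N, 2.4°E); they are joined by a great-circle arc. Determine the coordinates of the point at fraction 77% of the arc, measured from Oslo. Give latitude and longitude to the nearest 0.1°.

Write both endpoints as unit vectors p₁, p₂ with components (cos φ cos λ, cos φ sin λ, sin φ).
The central angle between the endpoints is δ = arccos(p₁·p₂) ≈ 0.210 rad (12.0°).
Interpolate at f = 0.77 with slerp weights a = sin((1−f)δ)/sin δ ≈ 0.232, b = sin(fδ)/sin δ ≈ 0.772.
p = a·p₁ + b·p₂ ≈ (0.621, 0.043, 0.782); φ = arcsin(p_z) ≈ 51.48°, λ = atan2(p_y, p_x) ≈ 3.96°.

≈ 51.5°N, 4.0°E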